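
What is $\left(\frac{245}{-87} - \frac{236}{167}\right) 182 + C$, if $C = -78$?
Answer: $- \frac{12316616}{14529} \approx -847.73$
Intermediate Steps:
$\left(\frac{245}{-87} - \frac{236}{167}\right) 182 + C = \left(\frac{245}{-87} - \frac{236}{167}\right) 182 - 78 = \left(245 \left(- \frac{1}{87}\right) - \frac{236}{167}\right) 182 - 78 = \left(- \frac{245}{87} - \frac{236}{167}\right) 182 - 78 = \left(- \frac{61447}{14529}\right) 182 - 78 = - \frac{11183354}{14529} - 78 = - \frac{12316616}{14529}$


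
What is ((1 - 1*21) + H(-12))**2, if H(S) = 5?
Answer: 225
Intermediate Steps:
((1 - 1*21) + H(-12))**2 = ((1 - 1*21) + 5)**2 = ((1 - 21) + 5)**2 = (-20 + 5)**2 = (-15)**2 = 225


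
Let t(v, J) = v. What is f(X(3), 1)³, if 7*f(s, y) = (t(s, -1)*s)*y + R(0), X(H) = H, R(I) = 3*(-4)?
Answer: -27/343 ≈ -0.078717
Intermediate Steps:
R(I) = -12
f(s, y) = -12/7 + y*s²/7 (f(s, y) = ((s*s)*y - 12)/7 = (s²*y - 12)/7 = (y*s² - 12)/7 = (-12 + y*s²)/7 = -12/7 + y*s²/7)
f(X(3), 1)³ = (-12/7 + (⅐)*1*3²)³ = (-12/7 + (⅐)*1*9)³ = (-12/7 + 9/7)³ = (-3/7)³ = -27/343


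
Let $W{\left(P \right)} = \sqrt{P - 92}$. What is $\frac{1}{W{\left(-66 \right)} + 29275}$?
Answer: $\frac{29275}{857025783} - \frac{i \sqrt{158}}{857025783} \approx 3.4159 \cdot 10^{-5} - 1.4667 \cdot 10^{-8} i$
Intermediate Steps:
$W{\left(P \right)} = \sqrt{-92 + P}$
$\frac{1}{W{\left(-66 \right)} + 29275} = \frac{1}{\sqrt{-92 - 66} + 29275} = \frac{1}{\sqrt{-158} + 29275} = \frac{1}{i \sqrt{158} + 29275} = \frac{1}{29275 + i \sqrt{158}}$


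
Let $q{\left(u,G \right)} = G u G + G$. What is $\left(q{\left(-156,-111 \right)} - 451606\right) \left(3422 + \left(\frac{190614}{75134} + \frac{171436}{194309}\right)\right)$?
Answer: $- \frac{59354822871902590613}{7299606203} \approx -8.1312 \cdot 10^{9}$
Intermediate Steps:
$q{\left(u,G \right)} = G + u G^{2}$ ($q{\left(u,G \right)} = u G^{2} + G = G + u G^{2}$)
$\left(q{\left(-156,-111 \right)} - 451606\right) \left(3422 + \left(\frac{190614}{75134} + \frac{171436}{194309}\right)\right) = \left(- 111 \left(1 - -17316\right) - 451606\right) \left(3422 + \left(\frac{190614}{75134} + \frac{171436}{194309}\right)\right) = \left(- 111 \left(1 + 17316\right) - 451606\right) \left(3422 + \left(190614 \cdot \frac{1}{75134} + 171436 \cdot \frac{1}{194309}\right)\right) = \left(\left(-111\right) 17317 - 451606\right) \left(3422 + \left(\frac{95307}{37567} + \frac{171436}{194309}\right)\right) = \left(-1922187 - 451606\right) \left(3422 + \frac{24959344075}{7299606203}\right) = \left(-2373793\right) \frac{25004211770741}{7299606203} = - \frac{59354822871902590613}{7299606203}$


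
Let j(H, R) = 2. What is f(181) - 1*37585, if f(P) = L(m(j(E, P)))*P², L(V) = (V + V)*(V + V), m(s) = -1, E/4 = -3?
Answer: 93459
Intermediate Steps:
E = -12 (E = 4*(-3) = -12)
L(V) = 4*V² (L(V) = (2*V)*(2*V) = 4*V²)
f(P) = 4*P² (f(P) = (4*(-1)²)*P² = (4*1)*P² = 4*P²)
f(181) - 1*37585 = 4*181² - 1*37585 = 4*32761 - 37585 = 131044 - 37585 = 93459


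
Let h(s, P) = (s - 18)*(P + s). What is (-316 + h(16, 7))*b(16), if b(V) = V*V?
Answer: -92672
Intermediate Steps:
b(V) = V**2
h(s, P) = (-18 + s)*(P + s)
(-316 + h(16, 7))*b(16) = (-316 + (16**2 - 18*7 - 18*16 + 7*16))*16**2 = (-316 + (256 - 126 - 288 + 112))*256 = (-316 - 46)*256 = -362*256 = -92672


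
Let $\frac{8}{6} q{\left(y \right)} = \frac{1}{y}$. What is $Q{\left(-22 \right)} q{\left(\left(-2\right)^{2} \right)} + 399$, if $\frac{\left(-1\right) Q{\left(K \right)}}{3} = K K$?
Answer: $\frac{507}{4} \approx 126.75$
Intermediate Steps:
$q{\left(y \right)} = \frac{3}{4 y}$
$Q{\left(K \right)} = - 3 K^{2}$ ($Q{\left(K \right)} = - 3 K K = - 3 K^{2}$)
$Q{\left(-22 \right)} q{\left(\left(-2\right)^{2} \right)} + 399 = - 3 \left(-22\right)^{2} \frac{3}{4 \left(-2\right)^{2}} + 399 = \left(-3\right) 484 \frac{3}{4 \cdot 4} + 399 = - 1452 \cdot \frac{3}{4} \cdot \frac{1}{4} + 399 = \left(-1452\right) \frac{3}{16} + 399 = - \frac{1089}{4} + 399 = \frac{507}{4}$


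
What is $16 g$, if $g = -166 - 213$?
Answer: $-6064$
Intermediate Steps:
$g = -379$ ($g = -166 - 213 = -379$)
$16 g = 16 \left(-379\right) = -6064$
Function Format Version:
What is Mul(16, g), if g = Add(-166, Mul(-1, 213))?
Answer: -6064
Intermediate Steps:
g = -379 (g = Add(-166, -213) = -379)
Mul(16, g) = Mul(16, -379) = -6064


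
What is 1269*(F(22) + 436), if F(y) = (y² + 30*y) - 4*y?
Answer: 1893348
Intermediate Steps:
F(y) = y² + 26*y
1269*(F(22) + 436) = 1269*(22*(26 + 22) + 436) = 1269*(22*48 + 436) = 1269*(1056 + 436) = 1269*1492 = 1893348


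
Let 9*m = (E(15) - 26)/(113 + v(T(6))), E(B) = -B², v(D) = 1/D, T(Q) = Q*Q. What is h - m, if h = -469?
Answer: -1907357/4069 ≈ -468.75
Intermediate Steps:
T(Q) = Q²
m = -1004/4069 (m = ((-1*15² - 26)/(113 + 1/(6²)))/9 = ((-1*225 - 26)/(113 + 1/36))/9 = ((-225 - 26)/(113 + 1/36))/9 = (-251/4069/36)/9 = (-251*36/4069)/9 = (⅑)*(-9036/4069) = -1004/4069 ≈ -0.24674)
h - m = -469 - 1*(-1004/4069) = -469 + 1004/4069 = -1907357/4069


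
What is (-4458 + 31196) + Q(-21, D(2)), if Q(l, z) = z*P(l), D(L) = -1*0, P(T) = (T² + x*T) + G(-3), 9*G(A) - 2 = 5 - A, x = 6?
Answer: 26738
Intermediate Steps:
G(A) = 7/9 - A/9 (G(A) = 2/9 + (5 - A)/9 = 2/9 + (5/9 - A/9) = 7/9 - A/9)
P(T) = 10/9 + T² + 6*T (P(T) = (T² + 6*T) + (7/9 - ⅑*(-3)) = (T² + 6*T) + (7/9 + ⅓) = (T² + 6*T) + 10/9 = 10/9 + T² + 6*T)
D(L) = 0
Q(l, z) = z*(10/9 + l² + 6*l)
(-4458 + 31196) + Q(-21, D(2)) = (-4458 + 31196) + (⅑)*0*(10 + 9*(-21)² + 54*(-21)) = 26738 + (⅑)*0*(10 + 9*441 - 1134) = 26738 + (⅑)*0*(10 + 3969 - 1134) = 26738 + (⅑)*0*2845 = 26738 + 0 = 26738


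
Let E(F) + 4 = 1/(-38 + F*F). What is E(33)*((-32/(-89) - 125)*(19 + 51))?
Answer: 3263671530/93539 ≈ 34891.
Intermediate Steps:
E(F) = -4 + 1/(-38 + F²) (E(F) = -4 + 1/(-38 + F*F) = -4 + 1/(-38 + F²))
E(33)*((-32/(-89) - 125)*(19 + 51)) = ((153 - 4*33²)/(-38 + 33²))*((-32/(-89) - 125)*(19 + 51)) = ((153 - 4*1089)/(-38 + 1089))*((-32*(-1/89) - 125)*70) = ((153 - 4356)/1051)*((32/89 - 125)*70) = ((1/1051)*(-4203))*(-11093/89*70) = -4203/1051*(-776510/89) = 3263671530/93539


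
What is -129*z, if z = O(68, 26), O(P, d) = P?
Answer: -8772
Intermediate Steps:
z = 68
-129*z = -129*68 = -1*8772 = -8772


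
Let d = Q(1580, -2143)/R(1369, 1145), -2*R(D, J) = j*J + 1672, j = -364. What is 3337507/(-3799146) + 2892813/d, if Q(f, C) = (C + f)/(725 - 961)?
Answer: 538331080727334066871/2138919198 ≈ 2.5168e+11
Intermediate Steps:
R(D, J) = -836 + 182*J (R(D, J) = -(-364*J + 1672)/2 = -(1672 - 364*J)/2 = -836 + 182*J)
Q(f, C) = -C/236 - f/236 (Q(f, C) = (C + f)/(-236) = (C + f)*(-1/236) = -C/236 - f/236)
d = 563/48982744 (d = (-1/236*(-2143) - 1/236*1580)/(-836 + 182*1145) = (2143/236 - 395/59)/(-836 + 208390) = (563/236)/207554 = (563/236)*(1/207554) = 563/48982744 ≈ 1.1494e-5)
3337507/(-3799146) + 2892813/d = 3337507/(-3799146) + 2892813/(563/48982744) = 3337507*(-1/3799146) + 2892813*(48982744/563) = -3337507/3799146 + 141697918618872/563 = 538331080727334066871/2138919198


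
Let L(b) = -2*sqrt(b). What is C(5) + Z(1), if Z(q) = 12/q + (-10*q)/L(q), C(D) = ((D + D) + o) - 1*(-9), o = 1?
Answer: 37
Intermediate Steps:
C(D) = 10 + 2*D (C(D) = ((D + D) + 1) - 1*(-9) = (2*D + 1) + 9 = (1 + 2*D) + 9 = 10 + 2*D)
Z(q) = 5*sqrt(q) + 12/q (Z(q) = 12/q + (-10*q)/((-2*sqrt(q))) = 12/q + (-10*q)*(-1/(2*sqrt(q))) = 12/q + 5*sqrt(q) = 5*sqrt(q) + 12/q)
C(5) + Z(1) = (10 + 2*5) + (12 + 5*1**(3/2))/1 = (10 + 10) + 1*(12 + 5*1) = 20 + 1*(12 + 5) = 20 + 1*17 = 20 + 17 = 37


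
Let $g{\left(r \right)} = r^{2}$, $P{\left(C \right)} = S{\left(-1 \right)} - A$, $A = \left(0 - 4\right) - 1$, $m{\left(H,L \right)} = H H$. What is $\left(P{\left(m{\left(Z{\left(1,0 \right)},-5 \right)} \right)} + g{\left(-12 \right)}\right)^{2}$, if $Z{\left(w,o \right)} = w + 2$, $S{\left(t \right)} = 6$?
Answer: $24025$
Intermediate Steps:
$Z{\left(w,o \right)} = 2 + w$
$m{\left(H,L \right)} = H^{2}$
$A = -5$ ($A = -4 - 1 = -5$)
$P{\left(C \right)} = 11$ ($P{\left(C \right)} = 6 - -5 = 6 + 5 = 11$)
$\left(P{\left(m{\left(Z{\left(1,0 \right)},-5 \right)} \right)} + g{\left(-12 \right)}\right)^{2} = \left(11 + \left(-12\right)^{2}\right)^{2} = \left(11 + 144\right)^{2} = 155^{2} = 24025$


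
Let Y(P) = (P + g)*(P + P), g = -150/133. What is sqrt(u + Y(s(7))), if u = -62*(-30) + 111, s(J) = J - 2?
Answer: sqrt(35549969)/133 ≈ 44.830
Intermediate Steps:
s(J) = -2 + J
g = -150/133 (g = -150*1/133 = -150/133 ≈ -1.1278)
Y(P) = 2*P*(-150/133 + P) (Y(P) = (P - 150/133)*(P + P) = (-150/133 + P)*(2*P) = 2*P*(-150/133 + P))
u = 1971 (u = 1860 + 111 = 1971)
sqrt(u + Y(s(7))) = sqrt(1971 + 2*(-2 + 7)*(-150 + 133*(-2 + 7))/133) = sqrt(1971 + (2/133)*5*(-150 + 133*5)) = sqrt(1971 + (2/133)*5*(-150 + 665)) = sqrt(1971 + (2/133)*5*515) = sqrt(1971 + 5150/133) = sqrt(267293/133) = sqrt(35549969)/133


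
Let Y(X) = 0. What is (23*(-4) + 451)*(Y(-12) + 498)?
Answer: 178782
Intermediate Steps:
(23*(-4) + 451)*(Y(-12) + 498) = (23*(-4) + 451)*(0 + 498) = (-92 + 451)*498 = 359*498 = 178782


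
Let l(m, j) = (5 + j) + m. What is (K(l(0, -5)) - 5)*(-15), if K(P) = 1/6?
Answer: 145/2 ≈ 72.500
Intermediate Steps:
l(m, j) = 5 + j + m
K(P) = 1/6
(K(l(0, -5)) - 5)*(-15) = (1/6 - 5)*(-15) = -29/6*(-15) = 145/2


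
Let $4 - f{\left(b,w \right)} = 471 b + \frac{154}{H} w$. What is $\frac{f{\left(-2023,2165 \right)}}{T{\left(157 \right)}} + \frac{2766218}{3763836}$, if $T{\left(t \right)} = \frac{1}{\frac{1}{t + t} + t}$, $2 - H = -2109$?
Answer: $\frac{46645920743008664410}{311859218493} \approx 1.4957 \cdot 10^{8}$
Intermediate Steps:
$H = 2111$ ($H = 2 - -2109 = 2 + 2109 = 2111$)
$T{\left(t \right)} = \frac{1}{t + \frac{1}{2 t}}$ ($T{\left(t \right)} = \frac{1}{\frac{1}{2 t} + t} = \frac{1}{t + \frac{1}{2 t}}$)
$f{\left(b,w \right)} = 4 - 471 b - \frac{154 w}{2111}$ ($f{\left(b,w \right)} = 4 - \left(471 b + \frac{154}{2111} w\right) = 4 - \left(471 b + 154 \cdot \frac{1}{2111} w\right) = 4 - \left(471 b + \frac{154 w}{2111}\right) = 4 - 471 b - \frac{154 w}{2111}$)
$\frac{f{\left(-2023,2165 \right)}}{T{\left(157 \right)}} + \frac{2766218}{3763836} = \frac{4 - -952833 - \frac{333410}{2111}}{2 \cdot 157 \frac{1}{1 + 2 \cdot 157^{2}}} + \frac{2766218}{3763836} = \frac{4 + 952833 - \frac{333410}{2111}}{2 \cdot 157 \frac{1}{1 + 2 \cdot 24649}} + 2766218 \cdot \frac{1}{3763836} = \frac{2011105497}{2111 \cdot 2 \cdot 157 \frac{1}{1 + 49298}} + \frac{1383109}{1881918} = \frac{2011105497}{2111 \cdot 2 \cdot 157 \cdot \frac{1}{49299}} + \frac{1383109}{1881918} = \frac{2011105497}{2111 \cdot \frac{314}{49299}} + \frac{1383109}{1881918} = \frac{2011105497}{2111} \cdot \frac{49299}{314} + \frac{1383109}{1881918} = \frac{99145489896603}{662854} + \frac{1383109}{1881918} = \frac{46645920743008664410}{311859218493}$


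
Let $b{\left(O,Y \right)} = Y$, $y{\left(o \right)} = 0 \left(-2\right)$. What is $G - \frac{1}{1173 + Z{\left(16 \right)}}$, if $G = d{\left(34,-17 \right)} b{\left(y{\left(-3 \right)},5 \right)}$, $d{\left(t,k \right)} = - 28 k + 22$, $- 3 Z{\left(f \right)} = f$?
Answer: $\frac{8722467}{3503} \approx 2490.0$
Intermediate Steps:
$y{\left(o \right)} = 0$
$Z{\left(f \right)} = - \frac{f}{3}$
$d{\left(t,k \right)} = 22 - 28 k$
$G = 2490$ ($G = \left(22 - -476\right) 5 = \left(22 + 476\right) 5 = 498 \cdot 5 = 2490$)
$G - \frac{1}{1173 + Z{\left(16 \right)}} = 2490 - \frac{1}{1173 - \frac{16}{3}} = 2490 - \frac{1}{\frac{3503}{3}} = 2490 - \frac{3}{3503} = \frac{8722467}{3503}$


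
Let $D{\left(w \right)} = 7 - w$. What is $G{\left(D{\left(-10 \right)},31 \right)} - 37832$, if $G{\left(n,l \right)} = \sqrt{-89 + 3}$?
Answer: $-37832 + i \sqrt{86} \approx -37832.0 + 9.2736 i$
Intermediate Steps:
$G{\left(n,l \right)} = i \sqrt{86}$ ($G{\left(n,l \right)} = \sqrt{-86} = i \sqrt{86}$)
$G{\left(D{\left(-10 \right)},31 \right)} - 37832 = i \sqrt{86} - 37832 = -37832 + i \sqrt{86}$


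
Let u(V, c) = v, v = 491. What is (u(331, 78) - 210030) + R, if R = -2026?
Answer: -211565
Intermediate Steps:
u(V, c) = 491
(u(331, 78) - 210030) + R = (491 - 210030) - 2026 = -209539 - 2026 = -211565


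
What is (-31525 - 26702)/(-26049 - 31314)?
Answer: 19409/19121 ≈ 1.0151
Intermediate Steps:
(-31525 - 26702)/(-26049 - 31314) = -58227/(-57363) = -58227*(-1/57363) = 19409/19121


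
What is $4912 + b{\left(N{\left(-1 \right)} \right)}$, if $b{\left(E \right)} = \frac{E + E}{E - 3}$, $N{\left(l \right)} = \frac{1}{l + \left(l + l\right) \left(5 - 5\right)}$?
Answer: $\frac{9825}{2} \approx 4912.5$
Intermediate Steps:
$N{\left(l \right)} = \frac{1}{l}$ ($N{\left(l \right)} = \frac{1}{l + 2 l 0} = \frac{1}{l + 0} = \frac{1}{l}$)
$b{\left(E \right)} = \frac{2 E}{-3 + E}$
$4912 + b{\left(N{\left(-1 \right)} \right)} = 4912 + \frac{2}{\left(-1\right) \left(-3 + \frac{1}{-1}\right)} = 4912 + 2 \left(-1\right) \frac{1}{-3 - 1} = 4912 + 2 \left(-1\right) \frac{1}{-4} = 4912 + 2 \left(-1\right) \left(- \frac{1}{4}\right) = 4912 + \frac{1}{2} = \frac{9825}{2}$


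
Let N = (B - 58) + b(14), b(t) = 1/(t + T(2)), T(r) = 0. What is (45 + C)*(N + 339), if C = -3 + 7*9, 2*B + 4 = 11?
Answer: 29880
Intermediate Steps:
B = 7/2 (B = -2 + (1/2)*11 = -2 + 11/2 = 7/2 ≈ 3.5000)
C = 60 (C = -3 + 63 = 60)
b(t) = 1/t (b(t) = 1/(t + 0) = 1/t)
N = -381/7 (N = (7/2 - 58) + 1/14 = -109/2 + 1/14 = -381/7 ≈ -54.429)
(45 + C)*(N + 339) = (45 + 60)*(-381/7 + 339) = 105*(1992/7) = 29880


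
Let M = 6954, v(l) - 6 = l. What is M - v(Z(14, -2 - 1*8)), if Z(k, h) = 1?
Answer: 6947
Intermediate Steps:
v(l) = 6 + l
M - v(Z(14, -2 - 1*8)) = 6954 - (6 + 1) = 6954 - 1*7 = 6954 - 7 = 6947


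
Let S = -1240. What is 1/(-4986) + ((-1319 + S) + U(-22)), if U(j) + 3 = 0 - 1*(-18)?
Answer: -12684385/4986 ≈ -2544.0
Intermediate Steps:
U(j) = 15 (U(j) = -3 + (0 - 1*(-18)) = -3 + (0 + 18) = -3 + 18 = 15)
1/(-4986) + ((-1319 + S) + U(-22)) = 1/(-4986) + ((-1319 - 1240) + 15) = -1/4986 + (-2559 + 15) = -1/4986 - 2544 = -12684385/4986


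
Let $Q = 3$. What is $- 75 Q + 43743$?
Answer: $43518$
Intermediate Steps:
$- 75 Q + 43743 = \left(-75\right) 3 + 43743 = -225 + 43743 = 43518$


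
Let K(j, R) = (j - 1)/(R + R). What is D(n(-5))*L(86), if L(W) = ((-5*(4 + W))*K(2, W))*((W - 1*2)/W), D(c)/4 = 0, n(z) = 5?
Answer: 0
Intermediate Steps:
D(c) = 0 (D(c) = 4*0 = 0)
K(j, R) = (-1 + j)/(2*R) (K(j, R) = (-1 + j)/((2*R)) = (-1 + j)*(1/(2*R)) = (-1 + j)/(2*R))
L(W) = (-20 - 5*W)*(-2 + W)/(2*W²) (L(W) = ((-5*(4 + W))*((-1 + 2)/(2*W)))*((W - 1*2)/W) = ((-20 - 5*W)*((½)*1/W))*((W - 2)/W) = ((-20 - 5*W)*(1/(2*W)))*((-2 + W)/W) = ((-20 - 5*W)/(2*W))*((-2 + W)/W) = (-20 - 5*W)*(-2 + W)/(2*W²))
D(n(-5))*L(86) = 0*(-5/2 - 5/86 + 20/86²) = 0*(-5/2 - 5*1/86 + 20*(1/7396)) = 0*(-5/2 - 5/86 + 5/1849) = 0*(-4725/1849) = 0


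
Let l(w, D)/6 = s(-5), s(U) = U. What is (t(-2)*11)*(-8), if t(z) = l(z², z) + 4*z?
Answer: 3344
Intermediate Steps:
l(w, D) = -30 (l(w, D) = 6*(-5) = -30)
t(z) = -30 + 4*z
(t(-2)*11)*(-8) = ((-30 + 4*(-2))*11)*(-8) = ((-30 - 8)*11)*(-8) = -38*11*(-8) = -418*(-8) = 3344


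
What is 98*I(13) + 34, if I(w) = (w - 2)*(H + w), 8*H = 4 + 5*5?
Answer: 71823/4 ≈ 17956.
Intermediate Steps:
H = 29/8 (H = (4 + 5*5)/8 = (4 + 25)/8 = (1/8)*29 = 29/8 ≈ 3.6250)
I(w) = (-2 + w)*(29/8 + w) (I(w) = (w - 2)*(29/8 + w) = (-2 + w)*(29/8 + w))
98*I(13) + 34 = 98*(-29/4 + 13**2 + (13/8)*13) + 34 = 98*(-29/4 + 169 + 169/8) + 34 = 98*(1463/8) + 34 = 71687/4 + 34 = 71823/4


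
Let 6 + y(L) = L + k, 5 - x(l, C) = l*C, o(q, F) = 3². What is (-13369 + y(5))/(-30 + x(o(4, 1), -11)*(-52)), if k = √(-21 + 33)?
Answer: 6685/2719 - √3/2719 ≈ 2.4580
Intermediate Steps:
o(q, F) = 9
k = 2*√3 (k = √12 = 2*√3 ≈ 3.4641)
x(l, C) = 5 - C*l (x(l, C) = 5 - l*C = 5 - C*l)
y(L) = -6 + L + 2*√3 (y(L) = -6 + (L + 2*√3) = -6 + L + 2*√3)
(-13369 + y(5))/(-30 + x(o(4, 1), -11)*(-52)) = (-13369 + (-6 + 5 + 2*√3))/(-30 + (5 - 1*(-11)*9)*(-52)) = (-13369 + (-1 + 2*√3))/(-30 + (5 + 99)*(-52)) = (-13370 + 2*√3)/(-30 + 104*(-52)) = (-13370 + 2*√3)/(-30 - 5408) = (-13370 + 2*√3)/(-5438) = (-13370 + 2*√3)*(-1/5438) = 6685/2719 - √3/2719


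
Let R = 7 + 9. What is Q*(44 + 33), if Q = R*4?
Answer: 4928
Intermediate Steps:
R = 16
Q = 64 (Q = 16*4 = 64)
Q*(44 + 33) = 64*(44 + 33) = 64*77 = 4928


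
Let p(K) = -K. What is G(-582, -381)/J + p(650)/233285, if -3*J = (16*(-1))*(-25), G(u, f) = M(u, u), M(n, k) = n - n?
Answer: -10/3589 ≈ -0.0027863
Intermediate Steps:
M(n, k) = 0
G(u, f) = 0
J = -400/3 (J = -16*(-1)*(-25)/3 = -(-16)*(-25)/3 = -⅓*400 = -400/3 ≈ -133.33)
G(-582, -381)/J + p(650)/233285 = 0/(-400/3) - 1*650/233285 = 0*(-3/400) - 650*1/233285 = 0 - 10/3589 = -10/3589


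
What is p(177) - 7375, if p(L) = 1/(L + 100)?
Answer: -2042874/277 ≈ -7375.0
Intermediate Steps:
p(L) = 1/(100 + L)
p(177) - 7375 = 1/(100 + 177) - 7375 = 1/277 - 7375 = -2042874/277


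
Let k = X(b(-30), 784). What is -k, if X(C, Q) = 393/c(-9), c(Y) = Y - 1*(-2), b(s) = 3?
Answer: 393/7 ≈ 56.143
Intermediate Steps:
c(Y) = 2 + Y (c(Y) = Y + 2 = 2 + Y)
X(C, Q) = -393/7 (X(C, Q) = 393/(2 - 9) = 393/(-7) = 393*(-⅐) = -393/7)
k = -393/7 ≈ -56.143
-k = -1*(-393/7) = 393/7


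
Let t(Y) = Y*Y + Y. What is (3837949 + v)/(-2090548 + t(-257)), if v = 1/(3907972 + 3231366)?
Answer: -27400415137763/14455417451528 ≈ -1.8955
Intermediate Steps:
v = 1/7139338 ≈ 1.4007e-7
t(Y) = Y + Y² (t(Y) = Y² + Y = Y + Y²)
(3837949 + v)/(-2090548 + t(-257)) = (3837949 + 1/7139338)/(-2090548 - 257*(1 - 257)) = 27400415137763/(7139338*(-2090548 - 257*(-256))) = 27400415137763/(7139338*(-2090548 + 65792)) = (27400415137763/7139338)/(-2024756) = (27400415137763/7139338)*(-1/2024756) = -27400415137763/14455417451528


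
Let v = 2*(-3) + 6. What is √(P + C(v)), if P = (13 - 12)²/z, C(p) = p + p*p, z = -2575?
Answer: I*√103/515 ≈ 0.019707*I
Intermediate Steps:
v = 0 (v = -6 + 6 = 0)
C(p) = p + p²
P = -1/2575 (P = (13 - 12)²/(-2575) = 1²*(-1/2575) = 1*(-1/2575) = -1/2575 ≈ -0.00038835)
√(P + C(v)) = √(-1/2575 + 0*(1 + 0)) = √(-1/2575 + 0*1) = √(-1/2575 + 0) = √(-1/2575) = I*√103/515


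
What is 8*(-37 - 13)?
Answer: -400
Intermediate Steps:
8*(-37 - 13) = 8*(-50) = -400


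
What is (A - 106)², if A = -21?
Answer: 16129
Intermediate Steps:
(A - 106)² = (-21 - 106)² = (-127)² = 16129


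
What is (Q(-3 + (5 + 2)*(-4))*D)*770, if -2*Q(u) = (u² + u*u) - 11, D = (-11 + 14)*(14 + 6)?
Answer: -44144100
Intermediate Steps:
D = 60 (D = 3*20 = 60)
Q(u) = 11/2 - u² (Q(u) = -((u² + u*u) - 11)/2 = -((u² + u²) - 11)/2 = -(2*u² - 11)/2 = -(-11 + 2*u²)/2 = 11/2 - u²)
(Q(-3 + (5 + 2)*(-4))*D)*770 = ((11/2 - (-3 + (5 + 2)*(-4))²)*60)*770 = ((11/2 - (-3 + 7*(-4))²)*60)*770 = ((11/2 - (-3 - 28)²)*60)*770 = ((11/2 - 1*(-31)²)*60)*770 = ((11/2 - 1*961)*60)*770 = ((11/2 - 961)*60)*770 = -1911/2*60*770 = -57330*770 = -44144100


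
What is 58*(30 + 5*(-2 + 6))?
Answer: 2900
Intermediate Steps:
58*(30 + 5*(-2 + 6)) = 58*(30 + 5*4) = 58*(30 + 20) = 58*50 = 2900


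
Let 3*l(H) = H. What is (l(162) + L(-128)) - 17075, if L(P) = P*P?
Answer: -637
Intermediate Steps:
L(P) = P**2
l(H) = H/3
(l(162) + L(-128)) - 17075 = ((1/3)*162 + (-128)**2) - 17075 = (54 + 16384) - 17075 = 16438 - 17075 = -637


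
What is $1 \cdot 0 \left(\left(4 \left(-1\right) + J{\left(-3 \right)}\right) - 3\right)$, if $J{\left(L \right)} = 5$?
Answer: $0$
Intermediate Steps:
$1 \cdot 0 \left(\left(4 \left(-1\right) + J{\left(-3 \right)}\right) - 3\right) = 1 \cdot 0 \left(\left(4 \left(-1\right) + 5\right) - 3\right) = 0 \left(\left(-4 + 5\right) - 3\right) = 0 \left(1 - 3\right) = 0 \left(-2\right) = 0$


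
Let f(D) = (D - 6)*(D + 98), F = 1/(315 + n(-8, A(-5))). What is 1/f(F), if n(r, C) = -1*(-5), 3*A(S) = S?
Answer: -102400/60181759 ≈ -0.0017015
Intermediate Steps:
A(S) = S/3
n(r, C) = 5
F = 1/320 (F = 1/(315 + 5) = 1/320 ≈ 0.0031250)
f(D) = (-6 + D)*(98 + D)
1/f(F) = 1/(-588 + (1/320)² + 92*(1/320)) = 1/(-588 + 1/102400 + 23/80) = 1/(-60181759/102400) = -102400/60181759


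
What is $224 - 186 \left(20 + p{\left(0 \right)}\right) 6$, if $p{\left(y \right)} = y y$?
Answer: $-22096$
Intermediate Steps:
$p{\left(y \right)} = y^{2}$
$224 - 186 \left(20 + p{\left(0 \right)}\right) 6 = 224 - 186 \left(20 + 0^{2}\right) 6 = 224 - 186 \left(20 + 0\right) 6 = 224 - 186 \cdot 20 \cdot 6 = 224 - 22320 = -22096$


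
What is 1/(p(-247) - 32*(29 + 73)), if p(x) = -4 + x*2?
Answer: -1/3762 ≈ -0.00026582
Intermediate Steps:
p(x) = -4 + 2*x
1/(p(-247) - 32*(29 + 73)) = 1/((-4 + 2*(-247)) - 32*(29 + 73)) = 1/((-4 - 494) - 32*102) = 1/(-498 - 3264) = 1/(-3762) = -1/3762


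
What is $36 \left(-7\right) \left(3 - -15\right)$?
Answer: $-4536$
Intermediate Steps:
$36 \left(-7\right) \left(3 - -15\right) = - 252 \left(3 + 15\right) = \left(-252\right) 18 = -4536$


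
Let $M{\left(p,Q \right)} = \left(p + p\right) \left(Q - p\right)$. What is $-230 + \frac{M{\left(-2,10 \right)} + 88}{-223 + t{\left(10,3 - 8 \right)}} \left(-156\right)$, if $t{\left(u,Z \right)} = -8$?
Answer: $- \frac{15630}{77} \approx -202.99$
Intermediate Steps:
$M{\left(p,Q \right)} = 2 p \left(Q - p\right)$
$-230 + \frac{M{\left(-2,10 \right)} + 88}{-223 + t{\left(10,3 - 8 \right)}} \left(-156\right) = -230 + \frac{2 \left(-2\right) \left(10 - -2\right) + 88}{-223 - 8} \left(-156\right) = -230 + \frac{2 \left(-2\right) \left(10 + 2\right) + 88}{-231} \left(-156\right) = -230 + \left(2 \left(-2\right) 12 + 88\right) \left(- \frac{1}{231}\right) \left(-156\right) = -230 + \left(-48 + 88\right) \left(- \frac{1}{231}\right) \left(-156\right) = -230 + 40 \left(- \frac{1}{231}\right) \left(-156\right) = -230 - - \frac{2080}{77} = -230 + \frac{2080}{77} = - \frac{15630}{77}$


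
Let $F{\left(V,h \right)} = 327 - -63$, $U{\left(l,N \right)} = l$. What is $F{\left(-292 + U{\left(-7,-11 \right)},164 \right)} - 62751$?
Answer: $-62361$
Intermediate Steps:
$F{\left(V,h \right)} = 390$ ($F{\left(V,h \right)} = 327 + 63 = 390$)
$F{\left(-292 + U{\left(-7,-11 \right)},164 \right)} - 62751 = 390 - 62751 = -62361$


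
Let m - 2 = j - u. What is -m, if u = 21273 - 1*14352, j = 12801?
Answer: -5882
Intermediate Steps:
u = 6921 (u = 21273 - 14352 = 6921)
m = 5882 (m = 2 + (12801 - 1*6921) = 2 + (12801 - 6921) = 2 + 5880 = 5882)
-m = -1*5882 = -5882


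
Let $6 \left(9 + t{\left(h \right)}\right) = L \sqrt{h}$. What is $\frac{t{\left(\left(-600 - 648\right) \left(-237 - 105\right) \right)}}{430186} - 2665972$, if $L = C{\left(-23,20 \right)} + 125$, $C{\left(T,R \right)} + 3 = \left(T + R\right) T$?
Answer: $- \frac{1146863830801}{430186} + \frac{382 \sqrt{741}}{215093} \approx -2.666 \cdot 10^{6}$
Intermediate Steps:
$C{\left(T,R \right)} = -3 + T \left(R + T\right)$ ($C{\left(T,R \right)} = -3 + \left(T + R\right) T = -3 + \left(R + T\right) T = -3 + T \left(R + T\right)$)
$L = 191$ ($L = \left(-3 + \left(-23\right)^{2} + 20 \left(-23\right)\right) + 125 = \left(-3 + 529 - 460\right) + 125 = 66 + 125 = 191$)
$t{\left(h \right)} = -9 + \frac{191 \sqrt{h}}{6}$
$\frac{t{\left(\left(-600 - 648\right) \left(-237 - 105\right) \right)}}{430186} - 2665972 = \frac{-9 + \frac{191 \sqrt{\left(-600 - 648\right) \left(-237 - 105\right)}}{6}}{430186} - 2665972 = \left(-9 + \frac{191 \sqrt{\left(-1248\right) \left(-342\right)}}{6}\right) \frac{1}{430186} - 2665972 = \left(-9 + \frac{191 \sqrt{426816}}{6}\right) \frac{1}{430186} - 2665972 = \left(-9 + \frac{191 \cdot 24 \sqrt{741}}{6}\right) \frac{1}{430186} - 2665972 = \left(-9 + 764 \sqrt{741}\right) \frac{1}{430186} - 2665972 = \left(- \frac{9}{430186} + \frac{382 \sqrt{741}}{215093}\right) - 2665972 = - \frac{1146863830801}{430186} + \frac{382 \sqrt{741}}{215093}$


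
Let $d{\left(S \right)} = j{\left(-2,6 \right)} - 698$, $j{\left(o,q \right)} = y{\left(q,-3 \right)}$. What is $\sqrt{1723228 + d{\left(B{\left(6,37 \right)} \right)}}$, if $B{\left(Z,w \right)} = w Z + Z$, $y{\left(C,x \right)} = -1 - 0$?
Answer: $\sqrt{1722529} \approx 1312.5$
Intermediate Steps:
$y{\left(C,x \right)} = -1$ ($y{\left(C,x \right)} = -1 + 0 = -1$)
$B{\left(Z,w \right)} = Z + Z w$ ($B{\left(Z,w \right)} = Z w + Z = Z + Z w$)
$j{\left(o,q \right)} = -1$
$d{\left(S \right)} = -699$ ($d{\left(S \right)} = -1 - 698 = -699$)
$\sqrt{1723228 + d{\left(B{\left(6,37 \right)} \right)}} = \sqrt{1723228 - 699} = \sqrt{1722529}$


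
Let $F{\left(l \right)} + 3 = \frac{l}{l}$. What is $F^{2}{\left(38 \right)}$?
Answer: $4$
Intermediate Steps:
$F{\left(l \right)} = -2$ ($F{\left(l \right)} = -3 + \frac{l}{l} = -3 + 1 = -2$)
$F^{2}{\left(38 \right)} = \left(-2\right)^{2} = 4$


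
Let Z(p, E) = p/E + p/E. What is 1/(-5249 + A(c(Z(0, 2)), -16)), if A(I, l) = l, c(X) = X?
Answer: -1/5265 ≈ -0.00018993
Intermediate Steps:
Z(p, E) = 2*p/E
1/(-5249 + A(c(Z(0, 2)), -16)) = 1/(-5249 - 16) = 1/(-5265) = -1/5265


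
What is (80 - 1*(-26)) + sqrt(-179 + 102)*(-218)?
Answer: 106 - 218*I*sqrt(77) ≈ 106.0 - 1912.9*I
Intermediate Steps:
(80 - 1*(-26)) + sqrt(-179 + 102)*(-218) = (80 + 26) + sqrt(-77)*(-218) = 106 + (I*sqrt(77))*(-218) = 106 - 218*I*sqrt(77)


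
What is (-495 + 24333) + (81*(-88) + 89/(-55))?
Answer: 918961/55 ≈ 16708.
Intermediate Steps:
(-495 + 24333) + (81*(-88) + 89/(-55)) = 23838 + (-7128 + 89*(-1/55)) = 23838 + (-7128 - 89/55) = 23838 - 392129/55 = 918961/55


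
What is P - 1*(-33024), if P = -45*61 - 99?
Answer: 30180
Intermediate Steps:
P = -2844 (P = -2745 - 99 = -2844)
P - 1*(-33024) = -2844 - 1*(-33024) = -2844 + 33024 = 30180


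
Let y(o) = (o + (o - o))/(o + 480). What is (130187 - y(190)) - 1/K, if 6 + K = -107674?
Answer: 939239876867/7214560 ≈ 1.3019e+5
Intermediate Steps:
y(o) = o/(480 + o) (y(o) = (o + 0)/(480 + o) = o/(480 + o))
K = -107680 (K = -6 - 107674 = -107680)
(130187 - y(190)) - 1/K = (130187 - 190/(480 + 190)) - 1/(-107680) = (130187 - 190/670) - 1*(-1/107680) = (130187 - 190/670) + 1/107680 = (130187 - 1*19/67) + 1/107680 = (130187 - 19/67) + 1/107680 = 8722510/67 + 1/107680 = 939239876867/7214560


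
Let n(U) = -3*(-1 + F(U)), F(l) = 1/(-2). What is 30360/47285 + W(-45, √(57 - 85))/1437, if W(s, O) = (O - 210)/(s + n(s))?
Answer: 236911508/366922143 - 4*I*√7/116397 ≈ 0.64567 - 9.0922e-5*I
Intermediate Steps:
F(l) = -½
n(U) = 9/2 (n(U) = -3*(-1 - ½) = -3*(-3/2) = 9/2)
W(s, O) = (-210 + O)/(9/2 + s) (W(s, O) = (O - 210)/(s + 9/2) = (-210 + O)/(9/2 + s))
30360/47285 + W(-45, √(57 - 85))/1437 = 30360/47285 + (2*(-210 + √(57 - 85))/(9 + 2*(-45)))/1437 = 30360*(1/47285) + (2*(-210 + √(-28))/(9 - 90))*(1/1437) = 6072/9457 + (2*(-210 + 2*I*√7)/(-81))*(1/1437) = 6072/9457 + (2*(-1/81)*(-210 + 2*I*√7))*(1/1437) = 6072/9457 + (140/27 - 4*I*√7/81)*(1/1437) = 6072/9457 + (140/38799 - 4*I*√7/116397) = 236911508/366922143 - 4*I*√7/116397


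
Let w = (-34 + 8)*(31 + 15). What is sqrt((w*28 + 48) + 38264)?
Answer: 6*sqrt(134) ≈ 69.455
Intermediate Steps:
w = -1196 (w = -26*46 = -1196)
sqrt((w*28 + 48) + 38264) = sqrt((-1196*28 + 48) + 38264) = sqrt((-33488 + 48) + 38264) = sqrt(-33440 + 38264) = sqrt(4824) = 6*sqrt(134)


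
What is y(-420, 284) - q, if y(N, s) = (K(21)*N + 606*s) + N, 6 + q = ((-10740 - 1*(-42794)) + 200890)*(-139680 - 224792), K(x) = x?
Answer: 84901728438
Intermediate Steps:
q = -84901565574 (q = -6 + ((-10740 - 1*(-42794)) + 200890)*(-139680 - 224792) = -6 + ((-10740 + 42794) + 200890)*(-364472) = -6 + (32054 + 200890)*(-364472) = -6 + 232944*(-364472) = -6 - 84901565568 = -84901565574)
y(N, s) = 22*N + 606*s (y(N, s) = (21*N + 606*s) + N = 22*N + 606*s)
y(-420, 284) - q = (22*(-420) + 606*284) - 1*(-84901565574) = (-9240 + 172104) + 84901565574 = 162864 + 84901565574 = 84901728438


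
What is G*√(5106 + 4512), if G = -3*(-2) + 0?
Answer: 6*√9618 ≈ 588.43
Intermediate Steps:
G = 6 (G = -3*(-2) + 0 = 6 + 0 = 6)
G*√(5106 + 4512) = 6*√(5106 + 4512) = 6*√9618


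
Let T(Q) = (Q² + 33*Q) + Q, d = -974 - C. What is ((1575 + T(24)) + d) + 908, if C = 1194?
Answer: 1707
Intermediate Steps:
d = -2168 (d = -974 - 1*1194 = -974 - 1194 = -2168)
T(Q) = Q² + 34*Q
((1575 + T(24)) + d) + 908 = ((1575 + 24*(34 + 24)) - 2168) + 908 = ((1575 + 24*58) - 2168) + 908 = ((1575 + 1392) - 2168) + 908 = (2967 - 2168) + 908 = 799 + 908 = 1707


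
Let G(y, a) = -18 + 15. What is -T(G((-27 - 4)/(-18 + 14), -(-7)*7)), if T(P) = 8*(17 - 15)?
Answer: -16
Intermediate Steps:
G(y, a) = -3
T(P) = 16 (T(P) = 8*2 = 16)
-T(G((-27 - 4)/(-18 + 14), -(-7)*7)) = -1*16 = -16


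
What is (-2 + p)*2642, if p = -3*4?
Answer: -36988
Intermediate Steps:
p = -12
(-2 + p)*2642 = (-2 - 12)*2642 = -14*2642 = -36988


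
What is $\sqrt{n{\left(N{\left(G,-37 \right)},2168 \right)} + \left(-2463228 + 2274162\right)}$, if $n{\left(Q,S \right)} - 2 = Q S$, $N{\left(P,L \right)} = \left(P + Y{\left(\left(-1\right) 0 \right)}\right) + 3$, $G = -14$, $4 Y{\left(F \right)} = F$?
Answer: $4 i \sqrt{13307} \approx 461.42 i$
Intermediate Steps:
$Y{\left(F \right)} = \frac{F}{4}$
$N{\left(P,L \right)} = 3 + P$ ($N{\left(P,L \right)} = \left(P + \frac{\left(-1\right) 0}{4}\right) + 3 = \left(P + \frac{1}{4} \cdot 0\right) + 3 = \left(P + 0\right) + 3 = P + 3 = 3 + P$)
$n{\left(Q,S \right)} = 2 + Q S$
$\sqrt{n{\left(N{\left(G,-37 \right)},2168 \right)} + \left(-2463228 + 2274162\right)} = \sqrt{\left(2 + \left(3 - 14\right) 2168\right) + \left(-2463228 + 2274162\right)} = \sqrt{\left(2 - 23848\right) - 189066} = \sqrt{-23846 - 189066} = \sqrt{-212912} = 4 i \sqrt{13307}$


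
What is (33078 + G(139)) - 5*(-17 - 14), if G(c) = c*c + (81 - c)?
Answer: 52496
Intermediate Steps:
G(c) = 81 + c² - c (G(c) = c² + (81 - c) = 81 + c² - c)
(33078 + G(139)) - 5*(-17 - 14) = (33078 + (81 + 139² - 1*139)) - 5*(-17 - 14) = (33078 + (81 + 19321 - 139)) - 5*(-31) = (33078 + 19263) + 155 = 52341 + 155 = 52496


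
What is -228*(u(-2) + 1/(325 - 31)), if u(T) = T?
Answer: 22306/49 ≈ 455.22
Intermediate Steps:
-228*(u(-2) + 1/(325 - 31)) = -228*(-2 + 1/(325 - 31)) = -228*(-2 + 1/294) = -228*(-587/294) = 22306/49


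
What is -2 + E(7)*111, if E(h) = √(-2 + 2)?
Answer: -2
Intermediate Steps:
E(h) = 0 (E(h) = √0 = 0)
-2 + E(7)*111 = -2 + 0*111 = -2 + 0 = -2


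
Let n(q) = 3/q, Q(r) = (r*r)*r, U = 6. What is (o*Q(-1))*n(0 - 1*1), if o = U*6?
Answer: 108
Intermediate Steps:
o = 36 (o = 6*6 = 36)
Q(r) = r³ (Q(r) = r²*r = r³)
(o*Q(-1))*n(0 - 1*1) = (36*(-1)³)*(3/(0 - 1*1)) = (36*(-1))*(3/(0 - 1)) = -108/(-1) = -108*(-1) = -36*(-3) = 108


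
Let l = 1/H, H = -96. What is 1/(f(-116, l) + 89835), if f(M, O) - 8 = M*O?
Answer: 24/2156261 ≈ 1.1130e-5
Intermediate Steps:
l = -1/96 (l = 1/(-96) = -1/96 ≈ -0.010417)
f(M, O) = 8 + M*O
1/(f(-116, l) + 89835) = 1/((8 - 116*(-1/96)) + 89835) = 1/((8 + 29/24) + 89835) = 1/(221/24 + 89835) = 1/(2156261/24) = 24/2156261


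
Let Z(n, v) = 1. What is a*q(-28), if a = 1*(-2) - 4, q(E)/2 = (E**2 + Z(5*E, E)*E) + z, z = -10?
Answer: -8952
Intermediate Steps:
q(E) = -20 + 2*E + 2*E**2 (q(E) = 2*((E**2 + 1*E) - 10) = 2*((E**2 + E) - 10) = 2*((E + E**2) - 10) = 2*(-10 + E + E**2) = -20 + 2*E + 2*E**2)
a = -6 (a = -2 - 4 = -6)
a*q(-28) = -6*(-20 + 2*(-28) + 2*(-28)**2) = -6*(-20 - 56 + 2*784) = -6*(-20 - 56 + 1568) = -6*1492 = -8952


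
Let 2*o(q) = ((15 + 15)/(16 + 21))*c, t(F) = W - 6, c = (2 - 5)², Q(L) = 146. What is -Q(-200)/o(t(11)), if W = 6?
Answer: -5402/135 ≈ -40.015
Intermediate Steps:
c = 9 (c = (-3)² = 9)
t(F) = 0 (t(F) = 6 - 6 = 0)
o(q) = 135/37 (o(q) = (((15 + 15)/(16 + 21))*9)/2 = ((30/37)*9)/2 = (½)*(270/37) = 135/37)
-Q(-200)/o(t(11)) = -146/135/37 = -146*37/135 = -1*5402/135 = -5402/135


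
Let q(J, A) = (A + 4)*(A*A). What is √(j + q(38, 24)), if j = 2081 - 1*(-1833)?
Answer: √20042 ≈ 141.57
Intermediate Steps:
j = 3914 (j = 2081 + 1833 = 3914)
q(J, A) = A²*(4 + A) (q(J, A) = (4 + A)*A² = A²*(4 + A))
√(j + q(38, 24)) = √(3914 + 24²*(4 + 24)) = √(3914 + 576*28) = √(3914 + 16128) = √20042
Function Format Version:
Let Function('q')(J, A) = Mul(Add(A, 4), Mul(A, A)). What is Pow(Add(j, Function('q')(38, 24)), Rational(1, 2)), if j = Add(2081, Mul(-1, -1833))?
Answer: Pow(20042, Rational(1, 2)) ≈ 141.57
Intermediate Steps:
j = 3914 (j = Add(2081, 1833) = 3914)
Function('q')(J, A) = Mul(Pow(A, 2), Add(4, A)) (Function('q')(J, A) = Mul(Add(4, A), Pow(A, 2)) = Mul(Pow(A, 2), Add(4, A)))
Pow(Add(j, Function('q')(38, 24)), Rational(1, 2)) = Pow(Add(3914, Mul(Pow(24, 2), Add(4, 24))), Rational(1, 2)) = Pow(Add(3914, Mul(576, 28)), Rational(1, 2)) = Pow(Add(3914, 16128), Rational(1, 2)) = Pow(20042, Rational(1, 2))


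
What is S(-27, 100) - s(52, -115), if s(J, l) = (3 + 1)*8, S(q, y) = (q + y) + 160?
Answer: 201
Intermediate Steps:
S(q, y) = 160 + q + y
s(J, l) = 32 (s(J, l) = 4*8 = 32)
S(-27, 100) - s(52, -115) = (160 - 27 + 100) - 1*32 = 233 - 32 = 201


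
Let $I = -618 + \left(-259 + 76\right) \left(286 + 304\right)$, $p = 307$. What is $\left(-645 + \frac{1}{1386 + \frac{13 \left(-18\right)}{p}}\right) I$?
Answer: $\frac{2482118557097}{35439} \approx 7.0039 \cdot 10^{7}$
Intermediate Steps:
$I = -108588$ ($I = -618 - 107970 = -108588$)
$\left(-645 + \frac{1}{1386 + \frac{13 \left(-18\right)}{p}}\right) I = \left(-645 + \frac{1}{1386 + \frac{13 \left(-18\right)}{307}}\right) \left(-108588\right) = \left(-645 + \frac{1}{1386 - \frac{234}{307}}\right) \left(-108588\right) = \left(-645 + \frac{1}{\frac{425268}{307}}\right) \left(-108588\right) = \left(-645 + \frac{307}{425268}\right) \left(-108588\right) = \left(- \frac{274297553}{425268}\right) \left(-108588\right) = \frac{2482118557097}{35439}$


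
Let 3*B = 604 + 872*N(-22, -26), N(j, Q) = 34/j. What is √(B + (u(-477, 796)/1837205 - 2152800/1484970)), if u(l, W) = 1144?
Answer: 2*I*√561366950206984134719379555/3001013739735 ≈ 15.79*I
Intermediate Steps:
B = -8180/33 (B = (604 + 872*(34/(-22)))/3 = (604 + 872*(34*(-1/22)))/3 = (604 + 872*(-17/11))/3 = (604 - 14824/11)/3 = (⅓)*(-8180/11) = -8180/33 ≈ -247.88)
√(B + (u(-477, 796)/1837205 - 2152800/1484970)) = √(-8180/33 + (1144/1837205 - 2152800/1484970)) = √(-8180/33 + (1144*(1/1837205) - 2152800*1/1484970)) = √(-8180/33 + (1144/1837205 - 71760/49499)) = √(-8180/33 - 131781203944/90939810295) = √(-748236427943252/3001013739735) = 2*I*√561366950206984134719379555/3001013739735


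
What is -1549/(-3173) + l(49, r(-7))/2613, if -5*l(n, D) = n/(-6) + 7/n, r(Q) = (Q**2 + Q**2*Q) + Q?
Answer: 851052071/1741120290 ≈ 0.48880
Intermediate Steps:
r(Q) = Q + Q**2 + Q**3 (r(Q) = (Q**2 + Q**3) + Q = Q + Q**2 + Q**3)
l(n, D) = -7/(5*n) + n/30 (l(n, D) = -(n/(-6) + 7/n)/5 = -(n*(-1/6) + 7/n)/5 = -(-n/6 + 7/n)/5 = -(7/n - n/6)/5 = -7/(5*n) + n/30)
-1549/(-3173) + l(49, r(-7))/2613 = -1549/(-3173) + ((1/30)*(-42 + 49**2)/49)/2613 = -1549*(-1/3173) + ((1/30)*(1/49)*(-42 + 2401))*(1/2613) = 1549/3173 + ((1/30)*(1/49)*2359)*(1/2613) = 1549/3173 + (337/210)*(1/2613) = 1549/3173 + 337/548730 = 851052071/1741120290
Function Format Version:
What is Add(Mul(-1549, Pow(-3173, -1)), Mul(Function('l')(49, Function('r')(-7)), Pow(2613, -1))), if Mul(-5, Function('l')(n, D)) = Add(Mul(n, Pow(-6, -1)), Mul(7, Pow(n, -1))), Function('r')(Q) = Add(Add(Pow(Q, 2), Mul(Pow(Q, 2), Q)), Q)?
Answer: Rational(851052071, 1741120290) ≈ 0.48880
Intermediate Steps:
Function('r')(Q) = Add(Q, Pow(Q, 2), Pow(Q, 3)) (Function('r')(Q) = Add(Add(Pow(Q, 2), Pow(Q, 3)), Q) = Add(Q, Pow(Q, 2), Pow(Q, 3)))
Function('l')(n, D) = Add(Mul(Rational(-7, 5), Pow(n, -1)), Mul(Rational(1, 30), n)) (Function('l')(n, D) = Mul(Rational(-1, 5), Add(Mul(n, Pow(-6, -1)), Mul(7, Pow(n, -1)))) = Mul(Rational(-1, 5), Add(Mul(n, Rational(-1, 6)), Mul(7, Pow(n, -1)))) = Mul(Rational(-1, 5), Add(Mul(Rational(-1, 6), n), Mul(7, Pow(n, -1)))) = Mul(Rational(-1, 5), Add(Mul(7, Pow(n, -1)), Mul(Rational(-1, 6), n))) = Add(Mul(Rational(-7, 5), Pow(n, -1)), Mul(Rational(1, 30), n)))
Add(Mul(-1549, Pow(-3173, -1)), Mul(Function('l')(49, Function('r')(-7)), Pow(2613, -1))) = Add(Mul(-1549, Pow(-3173, -1)), Mul(Mul(Rational(1, 30), Pow(49, -1), Add(-42, Pow(49, 2))), Pow(2613, -1))) = Add(Mul(-1549, Rational(-1, 3173)), Mul(Mul(Rational(1, 30), Rational(1, 49), Add(-42, 2401)), Rational(1, 2613))) = Add(Rational(1549, 3173), Mul(Mul(Rational(1, 30), Rational(1, 49), 2359), Rational(1, 2613))) = Add(Rational(1549, 3173), Mul(Rational(337, 210), Rational(1, 2613))) = Add(Rational(1549, 3173), Rational(337, 548730)) = Rational(851052071, 1741120290)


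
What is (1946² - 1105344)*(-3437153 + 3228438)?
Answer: -559684299980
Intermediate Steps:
(1946² - 1105344)*(-3437153 + 3228438) = (3786916 - 1105344)*(-208715) = 2681572*(-208715) = -559684299980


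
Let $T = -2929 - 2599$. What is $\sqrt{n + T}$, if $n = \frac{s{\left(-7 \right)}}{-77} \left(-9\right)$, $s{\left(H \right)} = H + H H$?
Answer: $\frac{i \sqrt{668294}}{11} \approx 74.318 i$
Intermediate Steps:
$s{\left(H \right)} = H + H^{2}$
$T = -5528$
$n = \frac{54}{11}$ ($n = \frac{\left(-7\right) \left(1 - 7\right)}{-77} \left(-9\right) = \left(-7\right) \left(-6\right) \left(- \frac{1}{77}\right) \left(-9\right) = 42 \left(- \frac{1}{77}\right) \left(-9\right) = \left(- \frac{6}{11}\right) \left(-9\right) = \frac{54}{11} \approx 4.9091$)
$\sqrt{n + T} = \sqrt{\frac{54}{11} - 5528} = \sqrt{- \frac{60754}{11}} = \frac{i \sqrt{668294}}{11}$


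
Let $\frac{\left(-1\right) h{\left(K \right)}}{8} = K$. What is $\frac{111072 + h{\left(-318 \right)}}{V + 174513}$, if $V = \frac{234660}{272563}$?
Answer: $\frac{10322505936}{15855340493} \approx 0.65104$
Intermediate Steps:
$V = \frac{234660}{272563}$ ($V = 234660 \cdot \frac{1}{272563} = \frac{234660}{272563} \approx 0.86094$)
$h{\left(K \right)} = - 8 K$
$\frac{111072 + h{\left(-318 \right)}}{V + 174513} = \frac{111072 - -2544}{\frac{234660}{272563} + 174513} = \frac{111072 + 2544}{\frac{47566021479}{272563}} = 113616 \cdot \frac{272563}{47566021479} = \frac{10322505936}{15855340493}$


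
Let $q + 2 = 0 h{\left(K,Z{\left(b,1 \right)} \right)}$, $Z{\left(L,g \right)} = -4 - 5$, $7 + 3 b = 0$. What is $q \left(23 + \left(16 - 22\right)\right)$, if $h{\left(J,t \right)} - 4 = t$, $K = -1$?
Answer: $-34$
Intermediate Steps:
$b = - \frac{7}{3}$ ($b = - \frac{7}{3} + \frac{1}{3} \cdot 0 = - \frac{7}{3} + 0 = - \frac{7}{3} \approx -2.3333$)
$Z{\left(L,g \right)} = -9$
$h{\left(J,t \right)} = 4 + t$
$q = -2$ ($q = -2 + 0 \left(4 - 9\right) = -2 + 0 \left(-5\right) = -2 + 0 = -2$)
$q \left(23 + \left(16 - 22\right)\right) = - 2 \left(23 + \left(16 - 22\right)\right) = - 2 \left(23 - 6\right) = \left(-2\right) 17 = -34$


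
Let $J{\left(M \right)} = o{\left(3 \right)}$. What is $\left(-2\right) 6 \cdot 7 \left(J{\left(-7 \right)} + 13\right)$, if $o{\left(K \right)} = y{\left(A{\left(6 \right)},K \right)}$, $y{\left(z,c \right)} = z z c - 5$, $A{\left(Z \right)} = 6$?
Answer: $-9744$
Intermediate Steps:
$y{\left(z,c \right)} = -5 + c z^{2}$ ($y{\left(z,c \right)} = z^{2} c - 5 = c z^{2} - 5 = -5 + c z^{2}$)
$o{\left(K \right)} = -5 + 36 K$ ($o{\left(K \right)} = -5 + K 6^{2} = -5 + K 36 = -5 + 36 K$)
$J{\left(M \right)} = 103$ ($J{\left(M \right)} = -5 + 36 \cdot 3 = -5 + 108 = 103$)
$\left(-2\right) 6 \cdot 7 \left(J{\left(-7 \right)} + 13\right) = \left(-2\right) 6 \cdot 7 \left(103 + 13\right) = \left(-12\right) 7 \cdot 116 = \left(-84\right) 116 = -9744$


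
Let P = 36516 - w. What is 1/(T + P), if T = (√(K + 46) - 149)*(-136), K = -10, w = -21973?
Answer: 1/77937 ≈ 1.2831e-5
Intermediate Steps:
P = 58489 (P = 36516 - 1*(-21973) = 36516 + 21973 = 58489)
T = 19448 (T = (√(-10 + 46) - 149)*(-136) = (√36 - 149)*(-136) = (6 - 149)*(-136) = -143*(-136) = 19448)
1/(T + P) = 1/(19448 + 58489) = 1/77937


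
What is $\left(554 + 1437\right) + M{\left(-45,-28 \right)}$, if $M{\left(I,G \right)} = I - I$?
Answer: $1991$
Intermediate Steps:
$M{\left(I,G \right)} = 0$
$\left(554 + 1437\right) + M{\left(-45,-28 \right)} = \left(554 + 1437\right) + 0 = 1991 + 0 = 1991$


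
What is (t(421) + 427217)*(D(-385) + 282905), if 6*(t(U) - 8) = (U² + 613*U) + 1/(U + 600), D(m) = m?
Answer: 144162231196900/1021 ≈ 1.4120e+11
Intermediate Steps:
t(U) = 8 + U²/6 + 1/(6*(600 + U)) + 613*U/6 (t(U) = 8 + ((U² + 613*U) + 1/(U + 600))/6 = 8 + ((U² + 613*U) + 1/(600 + U))/6 = 8 + (U² + 1/(600 + U) + 613*U)/6 = 8 + (U²/6 + 1/(6*(600 + U)) + 613*U/6) = 8 + U²/6 + 1/(6*(600 + U)) + 613*U/6)
(t(421) + 427217)*(D(-385) + 282905) = ((28801 + 421³ + 1213*421² + 367848*421)/(6*(600 + 421)) + 427217)*(-385 + 282905) = ((⅙)*(28801 + 74618461 + 1213*177241 + 154864008)/1021 + 427217)*282520 = ((⅙)*(1/1021)*(28801 + 74618461 + 214993333 + 154864008) + 427217)*282520 = ((⅙)*(1/1021)*444504603 + 427217)*282520 = (148168201/2042 + 427217)*282520 = (1020545315/2042)*282520 = 144162231196900/1021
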